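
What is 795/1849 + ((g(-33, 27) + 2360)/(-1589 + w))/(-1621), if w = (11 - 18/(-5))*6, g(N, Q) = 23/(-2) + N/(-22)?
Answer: 9695959115/22500198103 ≈ 0.43093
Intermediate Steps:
g(N, Q) = -23/2 - N/22 (g(N, Q) = 23*(-1/2) + N*(-1/22) = -23/2 - N/22)
w = 438/5 (w = (11 - 18*(-1/5))*6 = (11 + 18/5)*6 = (73/5)*6 = 438/5 ≈ 87.600)
795/1849 + ((g(-33, 27) + 2360)/(-1589 + w))/(-1621) = 795/1849 + (((-23/2 - 1/22*(-33)) + 2360)/(-1589 + 438/5))/(-1621) = 795*(1/1849) + (((-23/2 + 3/2) + 2360)/(-7507/5))*(-1/1621) = 795/1849 + ((-10 + 2360)*(-5/7507))*(-1/1621) = 795/1849 + (2350*(-5/7507))*(-1/1621) = 795/1849 - 11750/7507*(-1/1621) = 795/1849 + 11750/12168847 = 9695959115/22500198103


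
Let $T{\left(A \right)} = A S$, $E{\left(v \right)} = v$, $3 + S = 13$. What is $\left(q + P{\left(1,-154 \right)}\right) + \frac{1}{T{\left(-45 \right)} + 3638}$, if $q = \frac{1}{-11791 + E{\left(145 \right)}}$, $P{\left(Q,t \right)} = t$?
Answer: $- \frac{2858809267}{18563724} \approx -154.0$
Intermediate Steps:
$S = 10$ ($S = -3 + 13 = 10$)
$T{\left(A \right)} = 10 A$ ($T{\left(A \right)} = A 10 = 10 A$)
$q = - \frac{1}{11646}$ ($q = \frac{1}{-11791 + 145} = \frac{1}{-11646} = - \frac{1}{11646} \approx -8.5866 \cdot 10^{-5}$)
$\left(q + P{\left(1,-154 \right)}\right) + \frac{1}{T{\left(-45 \right)} + 3638} = \left(- \frac{1}{11646} - 154\right) + \frac{1}{10 \left(-45\right) + 3638} = - \frac{1793485}{11646} + \frac{1}{-450 + 3638} = - \frac{1793485}{11646} + \frac{1}{3188} = - \frac{2858809267}{18563724}$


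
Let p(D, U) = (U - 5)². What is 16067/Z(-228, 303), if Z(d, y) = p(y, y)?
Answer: 16067/88804 ≈ 0.18093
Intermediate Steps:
p(D, U) = (-5 + U)²
Z(d, y) = (-5 + y)²
16067/Z(-228, 303) = 16067/((-5 + 303)²) = 16067/(298²) = 16067/88804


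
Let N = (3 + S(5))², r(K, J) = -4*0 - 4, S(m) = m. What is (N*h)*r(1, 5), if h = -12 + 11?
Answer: 256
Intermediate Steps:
r(K, J) = -4 (r(K, J) = 0 - 4 = -4)
h = -1
N = 64 (N = (3 + 5)² = 8² = 64)
(N*h)*r(1, 5) = (64*(-1))*(-4) = -64*(-4) = 256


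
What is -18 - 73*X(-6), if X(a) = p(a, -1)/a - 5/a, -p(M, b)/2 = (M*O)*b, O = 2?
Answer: -2225/6 ≈ -370.83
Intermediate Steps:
p(M, b) = -4*M*b (p(M, b) = -2*M*2*b = -2*2*M*b = -4*M*b)
X(a) = 4 - 5/a (X(a) = (-4*a*(-1))/a - 5/a = (4*a)/a - 5/a = 4 - 5/a)
-18 - 73*X(-6) = -18 - 73*(4 - 5/(-6)) = -18 - 73*(4 - 5*(-⅙)) = -18 - 73*(4 + ⅚) = -18 - 73*29/6 = -18 - 2117/6 = -2225/6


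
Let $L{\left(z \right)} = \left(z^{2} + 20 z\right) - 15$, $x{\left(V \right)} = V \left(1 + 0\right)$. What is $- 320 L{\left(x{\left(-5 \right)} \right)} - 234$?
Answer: $28566$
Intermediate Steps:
$x{\left(V \right)} = V$ ($x{\left(V \right)} = V 1 = V$)
$L{\left(z \right)} = -15 + z^{2} + 20 z$
$- 320 L{\left(x{\left(-5 \right)} \right)} - 234 = - 320 \left(-15 + \left(-5\right)^{2} + 20 \left(-5\right)\right) - 234 = - 320 \left(-15 + 25 - 100\right) - 234 = \left(-320\right) \left(-90\right) - 234 = 28800 - 234 = 28566$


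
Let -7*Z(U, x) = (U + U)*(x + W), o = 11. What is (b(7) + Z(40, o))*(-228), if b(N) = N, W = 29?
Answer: 718428/7 ≈ 1.0263e+5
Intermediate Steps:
Z(U, x) = -2*U*(29 + x)/7 (Z(U, x) = -(U + U)*(x + 29)/7 = -2*U*(29 + x)/7)
(b(7) + Z(40, o))*(-228) = (7 - 2/7*40*(29 + 11))*(-228) = (7 - 2/7*40*40)*(-228) = (7 - 3200/7)*(-228) = -3151/7*(-228) = 718428/7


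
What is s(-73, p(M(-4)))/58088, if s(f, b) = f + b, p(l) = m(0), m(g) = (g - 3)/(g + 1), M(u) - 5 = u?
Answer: -19/14522 ≈ -0.0013084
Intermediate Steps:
M(u) = 5 + u
m(g) = (-3 + g)/(1 + g)
p(l) = -3 (p(l) = (-3 + 0)/(1 + 0) = -3/1 = 1*(-3) = -3)
s(f, b) = b + f
s(-73, p(M(-4)))/58088 = (-3 - 73)/58088 = -76*1/58088 = -19/14522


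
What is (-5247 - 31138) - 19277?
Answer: -55662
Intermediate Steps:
(-5247 - 31138) - 19277 = -36385 - 19277 = -55662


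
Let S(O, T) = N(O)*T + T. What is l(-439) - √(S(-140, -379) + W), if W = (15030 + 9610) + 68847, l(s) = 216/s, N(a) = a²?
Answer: -216/439 - 2*I*√1833823 ≈ -0.49203 - 2708.4*I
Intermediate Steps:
S(O, T) = T + T*O² (S(O, T) = O²*T + T = T*O² + T = T + T*O²)
W = 93487 (W = 24640 + 68847 = 93487)
l(-439) - √(S(-140, -379) + W) = 216/(-439) - √(-379*(1 + (-140)²) + 93487) = 216*(-1/439) - √(-379*(1 + 19600) + 93487) = -216/439 - √(-379*19601 + 93487) = -216/439 - √(-7428779 + 93487) = -216/439 - √(-7335292) = -216/439 - 2*I*√1833823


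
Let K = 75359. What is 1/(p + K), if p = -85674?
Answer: -1/10315 ≈ -9.6946e-5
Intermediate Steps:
1/(p + K) = 1/(-85674 + 75359) = 1/(-10315) = -1/10315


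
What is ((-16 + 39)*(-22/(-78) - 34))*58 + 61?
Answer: -1751831/39 ≈ -44919.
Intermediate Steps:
((-16 + 39)*(-22/(-78) - 34))*58 + 61 = (23*(-22*(-1/78) - 34))*58 + 61 = (23*(11/39 - 34))*58 + 61 = (23*(-1315/39))*58 + 61 = -30245/39*58 + 61 = -1754210/39 + 61 = -1751831/39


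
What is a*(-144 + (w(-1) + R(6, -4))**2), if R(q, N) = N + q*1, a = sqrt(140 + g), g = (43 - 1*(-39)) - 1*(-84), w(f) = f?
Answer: -429*sqrt(34) ≈ -2501.5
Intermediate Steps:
g = 166 (g = (43 + 39) + 84 = 82 + 84 = 166)
a = 3*sqrt(34) (a = sqrt(140 + 166) = sqrt(306) = 3*sqrt(34) ≈ 17.493)
R(q, N) = N + q
a*(-144 + (w(-1) + R(6, -4))**2) = (3*sqrt(34))*(-144 + (-1 + (-4 + 6))**2) = (3*sqrt(34))*(-144 + (-1 + 2)**2) = (3*sqrt(34))*(-144 + 1**2) = (3*sqrt(34))*(-144 + 1) = (3*sqrt(34))*(-143) = -429*sqrt(34)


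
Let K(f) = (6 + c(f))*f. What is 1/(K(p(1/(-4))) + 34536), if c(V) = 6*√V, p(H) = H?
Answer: 184184/6360702351 + 4*I/6360702351 ≈ 2.8957e-5 + 6.2886e-10*I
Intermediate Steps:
K(f) = f*(6 + 6*√f) (K(f) = (6 + 6*√f)*f = f*(6 + 6*√f))
1/(K(p(1/(-4))) + 34536) = 1/((6/(-4) + 6*(1/(-4))^(3/2)) + 34536) = 1/((6*(-¼) + 6*(-¼)^(3/2)) + 34536) = 1/((-3/2 + 6*(-I/8)) + 34536) = 1/((-3/2 - 3*I/4) + 34536) = 1/(69069/2 - 3*I/4) = 16*(69069/2 + 3*I/4)/19082107053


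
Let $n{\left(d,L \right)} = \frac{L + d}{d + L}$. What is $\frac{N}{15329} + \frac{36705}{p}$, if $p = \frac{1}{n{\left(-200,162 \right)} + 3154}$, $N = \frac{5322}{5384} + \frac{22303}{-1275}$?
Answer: $\frac{6092894475484995599}{52613726700} \approx 1.158 \cdot 10^{8}$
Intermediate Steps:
$n{\left(d,L \right)} = 1$ ($n{\left(d,L \right)} = \frac{L + d}{L + d} = 1$)
$N = - \frac{56646901}{3432300}$ ($N = 5322 \cdot \frac{1}{5384} + 22303 \left(- \frac{1}{1275}\right) = \frac{2661}{2692} - \frac{22303}{1275} = - \frac{56646901}{3432300} \approx -16.504$)
$p = \frac{1}{3155}$ ($p = \frac{1}{1 + 3154} = \frac{1}{3155} \approx 0.00031696$)
$\frac{N}{15329} + \frac{36705}{p} = - \frac{56646901}{3432300 \cdot 15329} + 36705 \frac{1}{\frac{1}{3155}} = \left(- \frac{56646901}{3432300}\right) \frac{1}{15329} + 36705 \cdot 3155 = - \frac{56646901}{52613726700} + 115804275 = \frac{6092894475484995599}{52613726700}$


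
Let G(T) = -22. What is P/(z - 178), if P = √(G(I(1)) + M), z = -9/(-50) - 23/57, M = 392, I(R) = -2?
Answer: -2850*√370/507937 ≈ -0.10793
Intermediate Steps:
z = -637/2850 (z = -9*(-1/50) - 23*1/57 = 9/50 - 23/57 = -637/2850 ≈ -0.22351)
P = √370 (P = √(-22 + 392) = √370 ≈ 19.235)
P/(z - 178) = √370/(-637/2850 - 178) = √370/(-507937/2850) = -2850*√370/507937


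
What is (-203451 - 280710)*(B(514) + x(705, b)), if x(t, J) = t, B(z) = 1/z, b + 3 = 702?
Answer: -175445905731/514 ≈ -3.4133e+8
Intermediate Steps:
b = 699 (b = -3 + 702 = 699)
(-203451 - 280710)*(B(514) + x(705, b)) = (-203451 - 280710)*(1/514 + 705) = -484161*(1/514 + 705) = -484161*362371/514 = -175445905731/514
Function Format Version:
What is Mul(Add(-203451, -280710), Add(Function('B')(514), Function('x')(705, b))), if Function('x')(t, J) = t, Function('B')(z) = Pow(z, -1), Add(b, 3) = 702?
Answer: Rational(-175445905731, 514) ≈ -3.4133e+8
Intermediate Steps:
b = 699 (b = Add(-3, 702) = 699)
Mul(Add(-203451, -280710), Add(Function('B')(514), Function('x')(705, b))) = Mul(Add(-203451, -280710), Add(Pow(514, -1), 705)) = Mul(-484161, Add(Rational(1, 514), 705)) = Mul(-484161, Rational(362371, 514)) = Rational(-175445905731, 514)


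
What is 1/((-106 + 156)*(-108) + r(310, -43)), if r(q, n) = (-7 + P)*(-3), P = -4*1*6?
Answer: -1/5307 ≈ -0.00018843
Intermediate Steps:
P = -24 (P = -4*6 = -24)
r(q, n) = 93 (r(q, n) = (-7 - 24)*(-3) = -31*(-3) = 93)
1/((-106 + 156)*(-108) + r(310, -43)) = 1/((-106 + 156)*(-108) + 93) = 1/(50*(-108) + 93) = 1/(-5400 + 93) = 1/(-5307) = -1/5307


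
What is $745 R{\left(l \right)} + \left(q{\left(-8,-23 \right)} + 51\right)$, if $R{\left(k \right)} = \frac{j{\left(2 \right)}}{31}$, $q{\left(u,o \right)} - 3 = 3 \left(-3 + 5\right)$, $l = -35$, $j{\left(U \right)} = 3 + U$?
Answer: $\frac{5585}{31} \approx 180.16$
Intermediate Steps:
$q{\left(u,o \right)} = 9$ ($q{\left(u,o \right)} = 3 + 3 \left(-3 + 5\right) = 3 + 3 \cdot 2 = 3 + 6 = 9$)
$R{\left(k \right)} = \frac{5}{31}$ ($R{\left(k \right)} = \frac{3 + 2}{31} = 5 \cdot \frac{1}{31} = \frac{5}{31}$)
$745 R{\left(l \right)} + \left(q{\left(-8,-23 \right)} + 51\right) = 745 \cdot \frac{5}{31} + \left(9 + 51\right) = \frac{3725}{31} + 60 = \frac{5585}{31}$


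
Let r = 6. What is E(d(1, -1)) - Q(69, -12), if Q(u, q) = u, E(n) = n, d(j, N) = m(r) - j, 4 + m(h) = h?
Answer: -68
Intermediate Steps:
m(h) = -4 + h
d(j, N) = 2 - j (d(j, N) = (-4 + 6) - j = 2 - j)
E(d(1, -1)) - Q(69, -12) = (2 - 1*1) - 1*69 = (2 - 1) - 69 = 1 - 69 = -68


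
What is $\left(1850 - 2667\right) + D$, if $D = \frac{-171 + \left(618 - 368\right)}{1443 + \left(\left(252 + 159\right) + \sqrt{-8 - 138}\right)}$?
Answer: $- \frac{1404129994}{1718731} - \frac{79 i \sqrt{146}}{3437462} \approx -816.96 - 0.00027769 i$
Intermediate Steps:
$D = \frac{79}{1854 + i \sqrt{146}}$ ($D = \frac{-171 + 250}{1443 + \left(411 + \sqrt{-146}\right)} = \frac{79}{1443 + \left(411 + i \sqrt{146}\right)} = \frac{79}{1854 + i \sqrt{146}} \approx 0.042609 - 0.00027769 i$)
$\left(1850 - 2667\right) + D = \left(1850 - 2667\right) + \left(\frac{73233}{1718731} - \frac{79 i \sqrt{146}}{3437462}\right) = -817 + \left(\frac{73233}{1718731} - \frac{79 i \sqrt{146}}{3437462}\right) = - \frac{1404129994}{1718731} - \frac{79 i \sqrt{146}}{3437462}$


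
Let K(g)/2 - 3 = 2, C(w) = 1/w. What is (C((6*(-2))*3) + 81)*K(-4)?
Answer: 14575/18 ≈ 809.72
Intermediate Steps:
K(g) = 10 (K(g) = 6 + 2*2 = 6 + 4 = 10)
(C((6*(-2))*3) + 81)*K(-4) = (1/((6*(-2))*3) + 81)*10 = (1/(-12*3) + 81)*10 = (1/(-36) + 81)*10 = (-1/36 + 81)*10 = (2915/36)*10 = 14575/18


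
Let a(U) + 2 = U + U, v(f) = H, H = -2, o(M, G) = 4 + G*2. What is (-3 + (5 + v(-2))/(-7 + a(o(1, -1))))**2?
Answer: 324/25 ≈ 12.960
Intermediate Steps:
o(M, G) = 4 + 2*G
v(f) = -2
a(U) = -2 + 2*U (a(U) = -2 + (U + U) = -2 + 2*U)
(-3 + (5 + v(-2))/(-7 + a(o(1, -1))))**2 = (-3 + (5 - 2)/(-7 + (-2 + 2*(4 + 2*(-1)))))**2 = (-3 + 3/(-7 + (-2 + 2*(4 - 2))))**2 = (-3 + 3/(-7 + (-2 + 2*2)))**2 = (-3 + 3/(-7 + (-2 + 4)))**2 = (-3 + 3/(-7 + 2))**2 = (-3 + 3/(-5))**2 = (-3 + 3*(-1/5))**2 = (-3 - 3/5)**2 = (-18/5)**2 = 324/25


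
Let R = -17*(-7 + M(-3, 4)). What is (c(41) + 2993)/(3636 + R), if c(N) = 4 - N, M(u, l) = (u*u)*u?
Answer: 1478/2107 ≈ 0.70147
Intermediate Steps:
M(u, l) = u³ (M(u, l) = u²*u = u³)
R = 578 (R = -17*(-7 + (-3)³) = -17*(-7 - 27) = -17*(-34) = 578)
(c(41) + 2993)/(3636 + R) = ((4 - 1*41) + 2993)/(3636 + 578) = ((4 - 41) + 2993)/4214 = (-37 + 2993)*(1/4214) = 2956*(1/4214) = 1478/2107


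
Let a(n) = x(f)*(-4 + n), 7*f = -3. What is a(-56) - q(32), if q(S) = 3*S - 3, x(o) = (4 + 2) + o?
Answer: -2991/7 ≈ -427.29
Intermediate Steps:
f = -3/7 (f = (⅐)*(-3) = -3/7 ≈ -0.42857)
x(o) = 6 + o
q(S) = -3 + 3*S
a(n) = -156/7 + 39*n/7 (a(n) = (6 - 3/7)*(-4 + n) = 39*(-4 + n)/7 = -156/7 + 39*n/7)
a(-56) - q(32) = (-156/7 + (39/7)*(-56)) - (-3 + 3*32) = (-156/7 - 312) - (-3 + 96) = -2340/7 - 1*93 = -2340/7 - 93 = -2991/7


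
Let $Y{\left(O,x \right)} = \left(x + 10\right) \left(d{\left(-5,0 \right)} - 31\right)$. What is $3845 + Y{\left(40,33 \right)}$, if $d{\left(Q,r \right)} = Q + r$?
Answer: $2297$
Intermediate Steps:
$Y{\left(O,x \right)} = -360 - 36 x$ ($Y{\left(O,x \right)} = \left(x + 10\right) \left(\left(-5 + 0\right) - 31\right) = \left(10 + x\right) \left(-5 - 31\right) = \left(10 + x\right) \left(-36\right) = -360 - 36 x$)
$3845 + Y{\left(40,33 \right)} = 3845 - 1548 = 2297$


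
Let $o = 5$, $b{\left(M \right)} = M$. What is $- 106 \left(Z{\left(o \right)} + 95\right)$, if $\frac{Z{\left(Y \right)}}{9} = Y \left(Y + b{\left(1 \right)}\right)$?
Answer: $-38690$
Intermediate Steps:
$Z{\left(Y \right)} = 9 Y \left(1 + Y\right)$ ($Z{\left(Y \right)} = 9 Y \left(Y + 1\right) = 9 Y \left(1 + Y\right)$)
$- 106 \left(Z{\left(o \right)} + 95\right) = - 106 \left(9 \cdot 5 \left(1 + 5\right) + 95\right) = - 106 \left(9 \cdot 5 \cdot 6 + 95\right) = - 106 \left(270 + 95\right) = \left(-106\right) 365 = -38690$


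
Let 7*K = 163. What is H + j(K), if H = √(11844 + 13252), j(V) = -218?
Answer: -218 + 2*√6274 ≈ -59.583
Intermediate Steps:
K = 163/7 (K = (⅐)*163 = 163/7 ≈ 23.286)
H = 2*√6274 (H = √25096 = 2*√6274 ≈ 158.42)
H + j(K) = 2*√6274 - 218 = -218 + 2*√6274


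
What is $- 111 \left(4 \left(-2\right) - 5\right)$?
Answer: $1443$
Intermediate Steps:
$- 111 \left(4 \left(-2\right) - 5\right) = - 111 \left(-8 - 5\right) = \left(-111\right) \left(-13\right) = 1443$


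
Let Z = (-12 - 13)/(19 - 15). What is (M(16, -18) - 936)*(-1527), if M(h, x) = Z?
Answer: 5755263/4 ≈ 1.4388e+6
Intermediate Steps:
Z = -25/4 ≈ -6.2500
M(h, x) = -25/4
(M(16, -18) - 936)*(-1527) = (-25/4 - 936)*(-1527) = -3769/4*(-1527) = 5755263/4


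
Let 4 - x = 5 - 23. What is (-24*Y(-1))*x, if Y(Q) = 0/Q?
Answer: 0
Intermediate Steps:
x = 22 (x = 4 - (5 - 23) = 4 - 1*(-18) = 4 + 18 = 22)
Y(Q) = 0
(-24*Y(-1))*x = -24*0*22 = 0*22 = 0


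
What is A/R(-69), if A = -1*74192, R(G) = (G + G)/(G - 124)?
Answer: -7159528/69 ≈ -1.0376e+5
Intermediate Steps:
R(G) = 2*G/(-124 + G) (R(G) = (2*G)/(-124 + G) = 2*G/(-124 + G))
A = -74192
A/R(-69) = -74192/(2*(-69)/(-124 - 69)) = -74192/(2*(-69)/(-193)) = -74192/(2*(-69)*(-1/193)) = -74192/138/193 = -74192*193/138 = -7159528/69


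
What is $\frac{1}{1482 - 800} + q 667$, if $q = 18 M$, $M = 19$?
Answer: $\frac{155573749}{682} \approx 2.2811 \cdot 10^{5}$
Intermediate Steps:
$q = 342$ ($q = 18 \cdot 19 = 342$)
$\frac{1}{1482 - 800} + q 667 = \frac{1}{1482 - 800} + 342 \cdot 667 = \frac{1}{682} + 228114 = \frac{155573749}{682}$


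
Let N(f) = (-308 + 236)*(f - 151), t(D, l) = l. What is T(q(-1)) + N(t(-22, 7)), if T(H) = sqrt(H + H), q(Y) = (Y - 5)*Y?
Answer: 10368 + 2*sqrt(3) ≈ 10371.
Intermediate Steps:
q(Y) = Y*(-5 + Y) (q(Y) = (-5 + Y)*Y = Y*(-5 + Y))
N(f) = 10872 - 72*f (N(f) = -72*(-151 + f) = 10872 - 72*f)
T(H) = sqrt(2)*sqrt(H) (T(H) = sqrt(2*H) = sqrt(2)*sqrt(H))
T(q(-1)) + N(t(-22, 7)) = sqrt(2)*sqrt(-(-5 - 1)) + (10872 - 72*7) = sqrt(2)*sqrt(-1*(-6)) + (10872 - 504) = sqrt(2)*sqrt(6) + 10368 = 2*sqrt(3) + 10368 = 10368 + 2*sqrt(3)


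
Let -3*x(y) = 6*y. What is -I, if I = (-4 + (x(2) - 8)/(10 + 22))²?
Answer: -1225/64 ≈ -19.141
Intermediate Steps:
x(y) = -2*y
I = 1225/64 (I = (-4 + (-2*2 - 8)/(10 + 22))² = (-4 + (-4 - 8)/32)² = (-4 - 12*1/32)² = (-4 - 3/8)² = (-35/8)² = 1225/64 ≈ 19.141)
-I = -1*1225/64 = -1225/64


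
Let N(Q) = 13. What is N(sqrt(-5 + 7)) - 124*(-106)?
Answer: 13157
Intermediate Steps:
N(sqrt(-5 + 7)) - 124*(-106) = 13 - 124*(-106) = 13 + 13144 = 13157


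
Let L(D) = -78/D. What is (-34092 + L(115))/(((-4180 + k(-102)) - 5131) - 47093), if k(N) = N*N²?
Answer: 1960329/64262690 ≈ 0.030505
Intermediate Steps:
k(N) = N³
(-34092 + L(115))/(((-4180 + k(-102)) - 5131) - 47093) = (-34092 - 78/115)/(((-4180 + (-102)³) - 5131) - 47093) = (-34092 - 78*1/115)/(((-4180 - 1061208) - 5131) - 47093) = (-34092 - 78/115)/((-1065388 - 5131) - 47093) = -3920658/(115*(-1070519 - 47093)) = -3920658/115/(-1117612) = -3920658/115*(-1/1117612) = 1960329/64262690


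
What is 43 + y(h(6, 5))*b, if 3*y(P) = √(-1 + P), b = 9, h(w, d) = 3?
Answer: 43 + 3*√2 ≈ 47.243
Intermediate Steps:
y(P) = √(-1 + P)/3
43 + y(h(6, 5))*b = 43 + (√(-1 + 3)/3)*9 = 43 + (√2/3)*9 = 43 + 3*√2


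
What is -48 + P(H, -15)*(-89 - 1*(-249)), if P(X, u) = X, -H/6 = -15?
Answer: 14352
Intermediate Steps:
H = 90 (H = -6*(-15) = 90)
-48 + P(H, -15)*(-89 - 1*(-249)) = -48 + 90*(-89 - 1*(-249)) = -48 + 90*(-89 + 249) = -48 + 90*160 = -48 + 14400 = 14352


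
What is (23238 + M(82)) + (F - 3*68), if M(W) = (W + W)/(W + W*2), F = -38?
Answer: 68990/3 ≈ 22997.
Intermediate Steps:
M(W) = ⅔ (M(W) = (2*W)/(W + 2*W) = (2*W)/((3*W)) = (2*W)*(1/(3*W)) = ⅔)
(23238 + M(82)) + (F - 3*68) = (23238 + ⅔) + (-38 - 3*68) = 69716/3 + (-38 - 204) = 69716/3 - 242 = 68990/3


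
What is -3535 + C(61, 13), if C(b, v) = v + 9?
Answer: -3513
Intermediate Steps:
C(b, v) = 9 + v
-3535 + C(61, 13) = -3535 + (9 + 13) = -3535 + 22 = -3513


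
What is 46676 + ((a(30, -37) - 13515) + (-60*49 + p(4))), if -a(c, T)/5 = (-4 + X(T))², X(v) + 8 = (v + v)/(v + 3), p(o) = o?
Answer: 8595580/289 ≈ 29743.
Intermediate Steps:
X(v) = -8 + 2*v/(3 + v) (X(v) = -8 + (v + v)/(v + 3) = -8 + (2*v)/(3 + v) = -8 + 2*v/(3 + v))
a(c, T) = -5*(-4 + 6*(-4 - T)/(3 + T))²
46676 + ((a(30, -37) - 13515) + (-60*49 + p(4))) = 46676 + ((-20*(18 + 5*(-37))²/(3 - 37)² - 13515) + (-60*49 + 4)) = 46676 + ((-20*(18 - 185)²/(-34)² - 13515) + (-2940 + 4)) = 46676 + ((-20*1/1156*(-167)² - 13515) - 2936) = 46676 + ((-20*1/1156*27889 - 13515) - 2936) = 46676 + ((-139445/289 - 13515) - 2936) = 46676 + (-4045280/289 - 2936) = 46676 - 4893784/289 = 8595580/289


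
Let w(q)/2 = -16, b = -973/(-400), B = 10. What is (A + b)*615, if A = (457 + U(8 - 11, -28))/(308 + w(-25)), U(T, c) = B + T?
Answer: 4655017/1840 ≈ 2529.9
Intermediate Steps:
U(T, c) = 10 + T
b = 973/400 (b = -973*(-1/400) = 973/400 ≈ 2.4325)
w(q) = -32 (w(q) = 2*(-16) = -32)
A = 116/69 (A = (457 + (10 + (8 - 11)))/(308 - 32) = (457 + (10 - 3))/276 = (457 + 7)*(1/276) = 464*(1/276) = 116/69 ≈ 1.6812)
(A + b)*615 = (116/69 + 973/400)*615 = (113537/27600)*615 = 4655017/1840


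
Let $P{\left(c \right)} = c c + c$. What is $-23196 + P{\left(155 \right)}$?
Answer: $984$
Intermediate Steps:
$P{\left(c \right)} = c + c^{2}$ ($P{\left(c \right)} = c^{2} + c = c + c^{2}$)
$-23196 + P{\left(155 \right)} = -23196 + 155 \left(1 + 155\right) = -23196 + 155 \cdot 156 = -23196 + 24180 = 984$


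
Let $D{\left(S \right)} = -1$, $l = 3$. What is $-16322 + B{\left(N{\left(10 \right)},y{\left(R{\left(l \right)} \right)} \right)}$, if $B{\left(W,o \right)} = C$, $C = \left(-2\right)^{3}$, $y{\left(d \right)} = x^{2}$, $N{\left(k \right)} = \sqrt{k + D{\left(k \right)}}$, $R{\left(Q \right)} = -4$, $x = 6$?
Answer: $-16330$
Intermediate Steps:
$N{\left(k \right)} = \sqrt{-1 + k}$ ($N{\left(k \right)} = \sqrt{k - 1} = \sqrt{-1 + k}$)
$y{\left(d \right)} = 36$ ($y{\left(d \right)} = 6^{2} = 36$)
$C = -8$
$B{\left(W,o \right)} = -8$
$-16322 + B{\left(N{\left(10 \right)},y{\left(R{\left(l \right)} \right)} \right)} = -16322 - 8 = -16330$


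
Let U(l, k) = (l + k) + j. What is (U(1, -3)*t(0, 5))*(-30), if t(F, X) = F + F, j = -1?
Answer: 0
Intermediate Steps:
t(F, X) = 2*F
U(l, k) = -1 + k + l (U(l, k) = (l + k) - 1 = (k + l) - 1 = -1 + k + l)
(U(1, -3)*t(0, 5))*(-30) = ((-1 - 3 + 1)*(2*0))*(-30) = -3*0*(-30) = 0*(-30) = 0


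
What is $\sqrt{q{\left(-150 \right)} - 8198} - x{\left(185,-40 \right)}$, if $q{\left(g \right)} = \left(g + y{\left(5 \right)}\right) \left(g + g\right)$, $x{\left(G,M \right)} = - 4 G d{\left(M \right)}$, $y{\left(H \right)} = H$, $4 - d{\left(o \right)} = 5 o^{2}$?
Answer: $-5917040 + \sqrt{35302} \approx -5.9168 \cdot 10^{6}$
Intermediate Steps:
$d{\left(o \right)} = 4 - 5 o^{2}$
$x{\left(G,M \right)} = - 4 G \left(4 - 5 M^{2}\right)$
$q{\left(g \right)} = 2 g \left(5 + g\right)$ ($q{\left(g \right)} = \left(g + 5\right) \left(g + g\right) = \left(5 + g\right) 2 g = 2 g \left(5 + g\right)$)
$\sqrt{q{\left(-150 \right)} - 8198} - x{\left(185,-40 \right)} = \sqrt{2 \left(-150\right) \left(5 - 150\right) - 8198} - 4 \cdot 185 \left(-4 + 5 \left(-40\right)^{2}\right) = \sqrt{2 \left(-150\right) \left(-145\right) - 8198} - 4 \cdot 185 \left(-4 + 5 \cdot 1600\right) = \sqrt{43500 - 8198} - 4 \cdot 185 \left(-4 + 8000\right) = \sqrt{35302} - 4 \cdot 185 \cdot 7996 = \sqrt{35302} - 5917040 = -5917040 + \sqrt{35302}$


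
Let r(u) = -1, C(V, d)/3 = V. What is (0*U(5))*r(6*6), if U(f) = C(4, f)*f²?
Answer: 0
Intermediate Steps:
C(V, d) = 3*V
U(f) = 12*f² (U(f) = (3*4)*f² = 12*f²)
(0*U(5))*r(6*6) = (0*(12*5²))*(-1) = (0*(12*25))*(-1) = (0*300)*(-1) = 0*(-1) = 0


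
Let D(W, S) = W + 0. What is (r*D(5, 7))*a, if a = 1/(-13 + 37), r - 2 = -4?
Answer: -5/12 ≈ -0.41667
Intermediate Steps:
D(W, S) = W
r = -2 (r = 2 - 4 = -2)
a = 1/24 ≈ 0.041667
(r*D(5, 7))*a = -2*5*(1/24) = -10*1/24 = -5/12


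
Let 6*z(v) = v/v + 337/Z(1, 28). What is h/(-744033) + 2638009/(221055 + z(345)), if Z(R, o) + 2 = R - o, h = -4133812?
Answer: 250260567283211/14308968107823 ≈ 17.490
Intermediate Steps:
Z(R, o) = -2 + R - o (Z(R, o) = -2 + (R - o) = -2 + R - o)
z(v) = -154/87 (z(v) = (v/v + 337/(-2 + 1 - 1*28))/6 = (1 + 337/(-2 + 1 - 28))/6 = (1 + 337/(-29))/6 = (1 + 337*(-1/29))/6 = (1 - 337/29)/6 = (1/6)*(-308/29) = -154/87)
h/(-744033) + 2638009/(221055 + z(345)) = -4133812/(-744033) + 2638009/(221055 - 154/87) = -4133812*(-1/744033) + 2638009/(19231631/87) = 4133812/744033 + 2638009*(87/19231631) = 4133812/744033 + 229506783/19231631 = 250260567283211/14308968107823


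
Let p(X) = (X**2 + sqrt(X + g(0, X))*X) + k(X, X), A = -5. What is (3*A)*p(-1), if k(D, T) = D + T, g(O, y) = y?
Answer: 15 + 15*I*sqrt(2) ≈ 15.0 + 21.213*I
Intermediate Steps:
p(X) = X**2 + 2*X + sqrt(2)*X**(3/2) (p(X) = (X**2 + sqrt(X + X)*X) + (X + X) = (X**2 + sqrt(2*X)*X) + 2*X = (X**2 + (sqrt(2)*sqrt(X))*X) + 2*X = (X**2 + sqrt(2)*X**(3/2)) + 2*X = X**2 + 2*X + sqrt(2)*X**(3/2))
(3*A)*p(-1) = (3*(-5))*((-1)**2 + 2*(-1) + sqrt(2)*(-1)**(3/2)) = -15*(1 - 2 + sqrt(2)*(-I)) = -15*(1 - 2 - I*sqrt(2)) = -15*(-1 - I*sqrt(2)) = 15 + 15*I*sqrt(2)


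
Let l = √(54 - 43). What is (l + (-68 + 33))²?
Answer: (-35 + √11)² ≈ 1003.8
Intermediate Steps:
l = √11 ≈ 3.3166
(l + (-68 + 33))² = (√11 + (-68 + 33))² = (√11 - 35)² = (-35 + √11)²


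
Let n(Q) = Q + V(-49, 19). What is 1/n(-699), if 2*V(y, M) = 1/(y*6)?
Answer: -588/411013 ≈ -0.0014306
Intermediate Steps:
V(y, M) = 1/(12*y) (V(y, M) = 1/(2*((y*6))) = 1/(2*((6*y))) = (1/(6*y))/2 = 1/(12*y))
n(Q) = -1/588 + Q (n(Q) = Q + (1/12)/(-49) = Q + (1/12)*(-1/49) = Q - 1/588 = -1/588 + Q)
1/n(-699) = 1/(-1/588 - 699) = 1/(-411013/588) = -588/411013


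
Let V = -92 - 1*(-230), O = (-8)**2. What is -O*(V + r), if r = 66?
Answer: -13056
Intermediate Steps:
O = 64
V = 138 (V = -92 + 230 = 138)
-O*(V + r) = -64*(138 + 66) = -64*204 = -1*13056 = -13056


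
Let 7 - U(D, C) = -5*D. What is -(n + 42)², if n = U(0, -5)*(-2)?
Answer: -784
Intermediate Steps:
U(D, C) = 7 + 5*D (U(D, C) = 7 - (-5)*D = 7 + 5*D)
n = -14 (n = (7 + 5*0)*(-2) = (7 + 0)*(-2) = 7*(-2) = -14)
-(n + 42)² = -(-14 + 42)² = -1*28² = -1*784 = -784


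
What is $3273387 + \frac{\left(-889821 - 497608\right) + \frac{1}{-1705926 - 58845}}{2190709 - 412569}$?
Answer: $\frac{513595919174037751}{156900495297} \approx 3.2734 \cdot 10^{6}$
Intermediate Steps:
$3273387 + \frac{\left(-889821 - 497608\right) + \frac{1}{-1705926 - 58845}}{2190709 - 412569} = 3273387 + \frac{-1387429 + \frac{1}{-1764771}}{1778140} = 3273387 + \left(-1387429 - \frac{1}{1764771}\right) \frac{1}{1778140} = 3273387 - \frac{122424723188}{156900495297} = \frac{513595919174037751}{156900495297}$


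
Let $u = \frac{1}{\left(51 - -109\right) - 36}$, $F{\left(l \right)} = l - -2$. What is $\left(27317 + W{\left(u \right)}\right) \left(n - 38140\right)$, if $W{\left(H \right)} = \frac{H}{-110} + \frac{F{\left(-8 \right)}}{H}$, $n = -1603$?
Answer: $- \frac{1309552512747}{1240} \approx -1.0561 \cdot 10^{9}$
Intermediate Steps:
$F{\left(l \right)} = 2 + l$ ($F{\left(l \right)} = l + 2 = 2 + l$)
$u = \frac{1}{124}$ ($u = \frac{1}{\left(51 + 109\right) - 36} = \frac{1}{160 - 36} = \frac{1}{124} \approx 0.0080645$)
$W{\left(H \right)} = - \frac{6}{H} - \frac{H}{110}$ ($W{\left(H \right)} = \frac{H}{-110} + \frac{2 - 8}{H} = H \left(- \frac{1}{110}\right) - \frac{6}{H} = - \frac{H}{110} - \frac{6}{H} = - \frac{6}{H} - \frac{H}{110}$)
$\left(27317 + W{\left(u \right)}\right) \left(n - 38140\right) = \left(27317 - \left(\frac{1}{13640} + 6 \frac{1}{\frac{1}{124}}\right)\right) \left(-1603 - 38140\right) = \left(27317 - \frac{10148161}{13640}\right) \left(-39743\right) = \frac{362455719}{13640} \left(-39743\right) = - \frac{1309552512747}{1240}$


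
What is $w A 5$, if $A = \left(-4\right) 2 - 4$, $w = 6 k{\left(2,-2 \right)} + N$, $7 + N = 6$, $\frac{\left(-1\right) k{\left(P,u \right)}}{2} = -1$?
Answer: $-660$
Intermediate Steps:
$k{\left(P,u \right)} = 2$ ($k{\left(P,u \right)} = \left(-2\right) \left(-1\right) = 2$)
$N = -1$ ($N = -7 + 6 = -1$)
$w = 11$ ($w = 6 \cdot 2 - 1 = 12 - 1 = 11$)
$A = -12$ ($A = -8 - 4 = -12$)
$w A 5 = 11 \left(-12\right) 5 = \left(-132\right) 5 = -660$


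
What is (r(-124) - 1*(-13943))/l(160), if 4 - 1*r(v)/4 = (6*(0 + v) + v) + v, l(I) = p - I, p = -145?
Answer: -17927/305 ≈ -58.777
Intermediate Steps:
l(I) = -145 - I
r(v) = 16 - 32*v (r(v) = 16 - 4*((6*(0 + v) + v) + v) = 16 - 4*((6*v + v) + v) = 16 - 4*(7*v + v) = 16 - 32*v)
(r(-124) - 1*(-13943))/l(160) = ((16 - 32*(-124)) - 1*(-13943))/(-145 - 1*160) = ((16 + 3968) + 13943)/(-145 - 160) = (3984 + 13943)/(-305) = 17927*(-1/305) = -17927/305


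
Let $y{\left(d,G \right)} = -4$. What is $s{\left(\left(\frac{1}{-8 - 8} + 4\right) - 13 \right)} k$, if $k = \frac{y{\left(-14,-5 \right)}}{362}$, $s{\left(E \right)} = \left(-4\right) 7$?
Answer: $\frac{56}{181} \approx 0.30939$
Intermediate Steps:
$s{\left(E \right)} = -28$
$k = - \frac{2}{181}$ ($k = - \frac{4}{362} = \left(-4\right) \frac{1}{362} = - \frac{2}{181} \approx -0.01105$)
$s{\left(\left(\frac{1}{-8 - 8} + 4\right) - 13 \right)} k = \left(-28\right) \left(- \frac{2}{181}\right) = \frac{56}{181}$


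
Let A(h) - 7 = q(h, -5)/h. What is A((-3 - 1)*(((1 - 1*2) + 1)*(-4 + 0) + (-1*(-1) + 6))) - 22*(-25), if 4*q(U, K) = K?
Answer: 62389/112 ≈ 557.04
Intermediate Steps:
q(U, K) = K/4
A(h) = 7 - 5/(4*h) (A(h) = 7 + ((¼)*(-5))/h = 7 - 5/(4*h))
A((-3 - 1)*(((1 - 1*2) + 1)*(-4 + 0) + (-1*(-1) + 6))) - 22*(-25) = (7 - 5*1/((-3 - 1)*(((1 - 1*2) + 1)*(-4 + 0) + (-1*(-1) + 6)))/4) - 22*(-25) = (7 - 5*(-1/(4*(((1 - 2) + 1)*(-4) + (1 + 6))))/4) + 550 = (7 - 5*(-1/(4*((-1 + 1)*(-4) + 7)))/4) + 550 = (7 - 5*(-1/(4*(0*(-4) + 7)))/4) + 550 = (7 - 5*(-1/(4*(0 + 7)))/4) + 550 = (7 - 5/(4*((-4*7)))) + 550 = (7 - 5/4/(-28)) + 550 = (7 - 5/4*(-1/28)) + 550 = (7 + 5/112) + 550 = 789/112 + 550 = 62389/112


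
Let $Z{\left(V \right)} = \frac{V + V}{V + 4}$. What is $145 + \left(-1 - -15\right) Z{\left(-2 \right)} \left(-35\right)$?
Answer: $1125$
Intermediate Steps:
$Z{\left(V \right)} = \frac{2 V}{4 + V}$
$145 + \left(-1 - -15\right) Z{\left(-2 \right)} \left(-35\right) = 145 + \left(-1 - -15\right) 2 \left(-2\right) \frac{1}{4 - 2} \left(-35\right) = 145 + \left(-1 + 15\right) 2 \left(-2\right) \frac{1}{2} \left(-35\right) = 145 + 14 \cdot 2 \left(-2\right) \frac{1}{2} \left(-35\right) = 145 + 14 \left(-2\right) \left(-35\right) = 145 - -980 = 145 + 980 = 1125$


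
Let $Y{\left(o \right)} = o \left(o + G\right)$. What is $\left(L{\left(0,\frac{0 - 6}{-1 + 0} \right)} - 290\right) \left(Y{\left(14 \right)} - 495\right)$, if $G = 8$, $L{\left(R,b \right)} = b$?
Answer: $53108$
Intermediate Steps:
$Y{\left(o \right)} = o \left(8 + o\right)$ ($Y{\left(o \right)} = o \left(o + 8\right) = o \left(8 + o\right)$)
$\left(L{\left(0,\frac{0 - 6}{-1 + 0} \right)} - 290\right) \left(Y{\left(14 \right)} - 495\right) = \left(\frac{0 - 6}{-1 + 0} - 290\right) \left(14 \left(8 + 14\right) - 495\right) = \left(- \frac{6}{-1} - 290\right) \left(14 \cdot 22 - 495\right) = \left(\left(-6\right) \left(-1\right) - 290\right) \left(308 - 495\right) = \left(6 - 290\right) \left(-187\right) = \left(-284\right) \left(-187\right) = 53108$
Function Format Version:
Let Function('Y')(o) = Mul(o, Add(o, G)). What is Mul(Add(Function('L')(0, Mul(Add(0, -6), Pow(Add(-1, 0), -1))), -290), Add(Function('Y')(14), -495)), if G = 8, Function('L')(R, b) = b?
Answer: 53108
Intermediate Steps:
Function('Y')(o) = Mul(o, Add(8, o)) (Function('Y')(o) = Mul(o, Add(o, 8)) = Mul(o, Add(8, o)))
Mul(Add(Function('L')(0, Mul(Add(0, -6), Pow(Add(-1, 0), -1))), -290), Add(Function('Y')(14), -495)) = Mul(Add(Mul(Add(0, -6), Pow(Add(-1, 0), -1)), -290), Add(Mul(14, Add(8, 14)), -495)) = Mul(Add(Mul(-6, Pow(-1, -1)), -290), Add(Mul(14, 22), -495)) = Mul(Add(Mul(-6, -1), -290), Add(308, -495)) = Mul(Add(6, -290), -187) = Mul(-284, -187) = 53108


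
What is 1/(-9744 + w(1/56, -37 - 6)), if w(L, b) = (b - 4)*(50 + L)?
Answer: -56/677311 ≈ -8.2680e-5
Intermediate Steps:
w(L, b) = (-4 + b)*(50 + L)
1/(-9744 + w(1/56, -37 - 6)) = 1/(-9744 + (-200 - 4/56 + 50*(-37 - 6) + (-37 - 6)/56)) = 1/(-9744 + (-200 - 4*1/56 + 50*(-43) + (1/56)*(-43))) = 1/(-9744 + (-200 - 1/14 - 2150 - 43/56)) = 1/(-9744 - 131647/56) = 1/(-677311/56) = -56/677311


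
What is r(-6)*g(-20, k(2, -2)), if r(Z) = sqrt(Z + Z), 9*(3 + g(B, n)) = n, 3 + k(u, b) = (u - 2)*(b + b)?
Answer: -20*I*sqrt(3)/3 ≈ -11.547*I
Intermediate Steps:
k(u, b) = -3 + 2*b*(-2 + u) (k(u, b) = -3 + (u - 2)*(b + b) = -3 + (-2 + u)*(2*b) = -3 + 2*b*(-2 + u))
g(B, n) = -3 + n/9
r(Z) = sqrt(2)*sqrt(Z) (r(Z) = sqrt(2*Z) = sqrt(2)*sqrt(Z))
r(-6)*g(-20, k(2, -2)) = (sqrt(2)*sqrt(-6))*(-3 + (-3 - 4*(-2) + 2*(-2)*2)/9) = (sqrt(2)*(I*sqrt(6)))*(-3 + (-3 + 8 - 8)/9) = (2*I*sqrt(3))*(-3 + (1/9)*(-3)) = (2*I*sqrt(3))*(-3 - 1/3) = (2*I*sqrt(3))*(-10/3) = -20*I*sqrt(3)/3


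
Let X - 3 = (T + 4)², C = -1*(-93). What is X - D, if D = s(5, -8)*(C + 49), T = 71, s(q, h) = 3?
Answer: 5202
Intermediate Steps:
C = 93
X = 5628 (X = 3 + (71 + 4)² = 3 + 75² = 3 + 5625 = 5628)
D = 426 (D = 3*(93 + 49) = 3*142 = 426)
X - D = 5628 - 1*426 = 5628 - 426 = 5202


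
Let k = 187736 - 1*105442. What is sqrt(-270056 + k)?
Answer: I*sqrt(187762) ≈ 433.31*I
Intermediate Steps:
k = 82294 (k = 187736 - 105442 = 82294)
sqrt(-270056 + k) = sqrt(-270056 + 82294) = sqrt(-187762) = I*sqrt(187762)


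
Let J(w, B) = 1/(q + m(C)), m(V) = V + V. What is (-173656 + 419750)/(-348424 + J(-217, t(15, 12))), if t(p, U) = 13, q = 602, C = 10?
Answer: -153070468/216719727 ≈ -0.70631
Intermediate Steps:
m(V) = 2*V
J(w, B) = 1/622 (J(w, B) = 1/(602 + 2*10) = 1/(602 + 20) = 1/622)
(-173656 + 419750)/(-348424 + J(-217, t(15, 12))) = (-173656 + 419750)/(-348424 + 1/622) = 246094/(-216719727/622) = 246094*(-622/216719727) = -153070468/216719727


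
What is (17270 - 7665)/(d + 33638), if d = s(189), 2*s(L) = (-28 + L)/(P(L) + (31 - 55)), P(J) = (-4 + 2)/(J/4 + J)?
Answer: 435836480/1526205743 ≈ 0.28557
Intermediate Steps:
P(J) = -8/(5*J) (P(J) = -2/(J*(¼) + J) = -2/(J/4 + J) = -2*4/(5*J) = -8/(5*J))
s(L) = (-28 + L)/(2*(-24 - 8/(5*L))) (s(L) = ((-28 + L)/(-8/(5*L) + (31 - 55)))/2 = ((-28 + L)/(-8/(5*L) - 24))/2 = ((-28 + L)/(-24 - 8/(5*L)))/2 = (-28 + L)/(2*(-24 - 8/(5*L))))
d = -152145/45376 (d = (5/16)*189*(28 - 1*189)/(1 + 15*189) = (5/16)*189*(28 - 189)/(1 + 2835) = (5/16)*189*(-161)/2836 = (5/16)*189*(1/2836)*(-161) = -152145/45376 ≈ -3.3530)
(17270 - 7665)/(d + 33638) = (17270 - 7665)/(-152145/45376 + 33638) = 9605/(1526205743/45376) = 9605*(45376/1526205743) = 435836480/1526205743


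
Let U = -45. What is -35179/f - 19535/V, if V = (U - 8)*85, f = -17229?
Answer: 99009982/15523329 ≈ 6.3781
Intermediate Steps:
V = -4505 (V = (-45 - 8)*85 = -53*85 = -4505)
-35179/f - 19535/V = -35179/(-17229) - 19535/(-4505) = -35179*(-1/17229) - 19535*(-1/4505) = 35179/17229 + 3907/901 = 99009982/15523329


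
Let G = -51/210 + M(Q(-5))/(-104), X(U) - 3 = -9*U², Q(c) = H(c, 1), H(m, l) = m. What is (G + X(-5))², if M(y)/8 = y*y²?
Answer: 37438767081/828100 ≈ 45210.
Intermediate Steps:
Q(c) = c
M(y) = 8*y³ (M(y) = 8*(y*y²) = 8*y³)
X(U) = 3 - 9*U²
G = 8529/910 (G = -51/210 + (8*(-5)³)/(-104) = -51*1/210 + (8*(-125))*(-1/104) = -17/70 - 1000*(-1/104) = -17/70 + 125/13 = 8529/910 ≈ 9.3725)
(G + X(-5))² = (8529/910 + (3 - 9*(-5)²))² = (8529/910 + (3 - 9*25))² = (8529/910 + (3 - 225))² = (8529/910 - 222)² = (-193491/910)² = 37438767081/828100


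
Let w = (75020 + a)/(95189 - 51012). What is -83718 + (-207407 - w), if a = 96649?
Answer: -12861200794/44177 ≈ -2.9113e+5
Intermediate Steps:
w = 171669/44177 (w = (75020 + 96649)/(95189 - 51012) = 171669/44177 ≈ 3.8859)
-83718 + (-207407 - w) = -83718 + (-207407 - 1*171669/44177) = -83718 + (-207407 - 171669/44177) = -83718 - 9162790708/44177 = -12861200794/44177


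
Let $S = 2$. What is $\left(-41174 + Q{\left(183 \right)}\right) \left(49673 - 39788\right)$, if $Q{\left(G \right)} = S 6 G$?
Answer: $-385297530$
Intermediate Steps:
$Q{\left(G \right)} = 12 G$ ($Q{\left(G \right)} = 2 \cdot 6 G = 12 G$)
$\left(-41174 + Q{\left(183 \right)}\right) \left(49673 - 39788\right) = \left(-41174 + 12 \cdot 183\right) \left(49673 - 39788\right) = \left(-41174 + 2196\right) 9885 = \left(-38978\right) 9885 = -385297530$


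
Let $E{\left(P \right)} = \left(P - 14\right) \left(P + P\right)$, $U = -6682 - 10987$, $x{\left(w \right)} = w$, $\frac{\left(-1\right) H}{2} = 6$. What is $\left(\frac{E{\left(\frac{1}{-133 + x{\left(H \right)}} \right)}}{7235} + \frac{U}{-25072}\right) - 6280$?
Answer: $- \frac{23948285251802161}{3813849218000} \approx -6279.3$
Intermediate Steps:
$H = -12$ ($H = \left(-2\right) 6 = -12$)
$U = -17669$ ($U = -6682 - 10987 = -17669$)
$E{\left(P \right)} = 2 P \left(-14 + P\right)$ ($E{\left(P \right)} = \left(-14 + P\right) 2 P = 2 P \left(-14 + P\right)$)
$\left(\frac{E{\left(\frac{1}{-133 + x{\left(H \right)}} \right)}}{7235} + \frac{U}{-25072}\right) - 6280 = \left(\frac{2 \frac{1}{-133 - 12} \left(-14 + \frac{1}{-133 - 12}\right)}{7235} - \frac{17669}{-25072}\right) - 6280 = \left(\frac{2 \left(-14 + \frac{1}{-145}\right)}{-145} \cdot \frac{1}{7235} - - \frac{17669}{25072}\right) - 6280 = \left(2 \left(- \frac{1}{145}\right) \left(-14 - \frac{1}{145}\right) \frac{1}{7235} + \frac{17669}{25072}\right) - 6280 = \left(2 \left(- \frac{1}{145}\right) \left(- \frac{2031}{145}\right) \frac{1}{7235} + \frac{17669}{25072}\right) - 6280 = \left(\frac{4062}{21025} \cdot \frac{1}{7235} + \frac{17669}{25072}\right) - 6280 = \left(\frac{4062}{152115875} + \frac{17669}{25072}\right) - 6280 = \frac{2687837237839}{3813849218000} - 6280 = - \frac{23948285251802161}{3813849218000}$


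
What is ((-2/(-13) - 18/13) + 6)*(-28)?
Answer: -1736/13 ≈ -133.54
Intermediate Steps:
((-2/(-13) - 18/13) + 6)*(-28) = ((-2*(-1/13) - 18*1/13) + 6)*(-28) = ((2/13 - 18/13) + 6)*(-28) = (-16/13 + 6)*(-28) = (62/13)*(-28) = -1736/13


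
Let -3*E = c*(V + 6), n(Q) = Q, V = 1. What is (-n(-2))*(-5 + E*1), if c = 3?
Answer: -24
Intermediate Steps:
E = -7 (E = -(1 + 6) = -7 ≈ -7.0000)
(-n(-2))*(-5 + E*1) = (-1*(-2))*(-5 - 7*1) = 2*(-5 - 7) = 2*(-12) = -24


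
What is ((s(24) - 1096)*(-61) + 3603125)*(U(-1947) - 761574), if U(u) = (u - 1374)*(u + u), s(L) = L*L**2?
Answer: 34402276576800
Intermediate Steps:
s(L) = L**3
U(u) = 2*u*(-1374 + u) (U(u) = (-1374 + u)*(2*u) = 2*u*(-1374 + u))
((s(24) - 1096)*(-61) + 3603125)*(U(-1947) - 761574) = ((24**3 - 1096)*(-61) + 3603125)*(2*(-1947)*(-1374 - 1947) - 761574) = ((13824 - 1096)*(-61) + 3603125)*(2*(-1947)*(-3321) - 761574) = (12728*(-61) + 3603125)*(12931974 - 761574) = (-776408 + 3603125)*12170400 = 2826717*12170400 = 34402276576800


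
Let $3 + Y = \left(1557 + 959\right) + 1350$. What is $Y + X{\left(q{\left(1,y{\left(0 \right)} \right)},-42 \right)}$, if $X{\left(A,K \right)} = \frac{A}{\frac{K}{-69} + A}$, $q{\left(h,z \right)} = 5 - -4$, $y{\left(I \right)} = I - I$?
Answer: $\frac{853930}{221} \approx 3863.9$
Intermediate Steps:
$y{\left(I \right)} = 0$
$q{\left(h,z \right)} = 9$ ($q{\left(h,z \right)} = 5 + 4 = 9$)
$X{\left(A,K \right)} = \frac{A}{A - \frac{K}{69}}$ ($X{\left(A,K \right)} = \frac{A}{- \frac{K}{69} + A} = \frac{A}{A - \frac{K}{69}}$)
$Y = 3863$ ($Y = -3 + \left(\left(1557 + 959\right) + 1350\right) = -3 + \left(2516 + 1350\right) = -3 + 3866 = 3863$)
$Y + X{\left(q{\left(1,y{\left(0 \right)} \right)},-42 \right)} = 3863 + 69 \cdot 9 \frac{1}{\left(-1\right) \left(-42\right) + 69 \cdot 9} = 3863 + 69 \cdot 9 \frac{1}{42 + 621} = 3863 + 69 \cdot 9 \cdot \frac{1}{663} = 3863 + \frac{207}{221} = \frac{853930}{221}$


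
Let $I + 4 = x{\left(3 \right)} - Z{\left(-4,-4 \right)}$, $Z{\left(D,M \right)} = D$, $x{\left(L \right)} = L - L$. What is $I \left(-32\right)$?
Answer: $0$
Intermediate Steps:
$x{\left(L \right)} = 0$
$I = 0$ ($I = -4 + \left(0 - -4\right) = -4 + \left(0 + 4\right) = -4 + 4 = 0$)
$I \left(-32\right) = 0 \left(-32\right) = 0$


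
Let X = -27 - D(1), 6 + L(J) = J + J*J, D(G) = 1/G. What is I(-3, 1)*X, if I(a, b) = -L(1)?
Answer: -112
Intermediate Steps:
L(J) = -6 + J + J² (L(J) = -6 + (J + J*J) = -6 + (J + J²) = -6 + J + J²)
I(a, b) = 4 (I(a, b) = -(-6 + 1 + 1²) = -(-6 + 1 + 1) = -1*(-4) = 4)
X = -28 (X = -27 - 1/1 = -27 - 1*1 = -27 - 1 = -28)
I(-3, 1)*X = 4*(-28) = -112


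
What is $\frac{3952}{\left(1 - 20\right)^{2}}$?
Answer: $\frac{208}{19} \approx 10.947$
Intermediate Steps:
$\frac{3952}{\left(1 - 20\right)^{2}} = \frac{3952}{\left(-19\right)^{2}} = \frac{3952}{361} = 3952 \cdot \frac{1}{361} = \frac{208}{19}$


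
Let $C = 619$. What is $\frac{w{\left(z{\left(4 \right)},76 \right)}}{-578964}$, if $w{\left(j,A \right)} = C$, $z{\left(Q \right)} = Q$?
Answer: $- \frac{619}{578964} \approx -0.0010692$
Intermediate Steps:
$w{\left(j,A \right)} = 619$
$\frac{w{\left(z{\left(4 \right)},76 \right)}}{-578964} = \frac{619}{-578964} = 619 \left(- \frac{1}{578964}\right) = - \frac{619}{578964}$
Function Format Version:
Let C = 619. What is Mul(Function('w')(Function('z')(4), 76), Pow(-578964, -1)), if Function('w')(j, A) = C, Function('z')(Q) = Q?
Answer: Rational(-619, 578964) ≈ -0.0010692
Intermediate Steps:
Function('w')(j, A) = 619
Mul(Function('w')(Function('z')(4), 76), Pow(-578964, -1)) = Mul(619, Pow(-578964, -1)) = Mul(619, Rational(-1, 578964)) = Rational(-619, 578964)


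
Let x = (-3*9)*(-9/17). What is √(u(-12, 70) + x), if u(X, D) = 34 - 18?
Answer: √8755/17 ≈ 5.5040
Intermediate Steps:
u(X, D) = 16
x = 243/17 (x = -(-243)/17 = -27*(-9/17) = 243/17 ≈ 14.294)
√(u(-12, 70) + x) = √(16 + 243/17) = √(515/17) = √8755/17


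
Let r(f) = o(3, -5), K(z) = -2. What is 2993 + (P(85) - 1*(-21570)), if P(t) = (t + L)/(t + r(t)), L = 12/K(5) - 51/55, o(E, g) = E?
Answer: 59444607/2420 ≈ 24564.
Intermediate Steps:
r(f) = 3
L = -381/55 (L = 12/(-2) - 51/55 = 12*(-½) - 51*1/55 = -6 - 51/55 = -381/55 ≈ -6.9273)
P(t) = (-381/55 + t)/(3 + t) (P(t) = (t - 381/55)/(t + 3) = (-381/55 + t)/(3 + t))
2993 + (P(85) - 1*(-21570)) = 2993 + ((-381/55 + 85)/(3 + 85) - 1*(-21570)) = 2993 + ((4294/55)/88 + 21570) = 2993 + ((1/88)*(4294/55) + 21570) = 2993 + (2147/2420 + 21570) = 2993 + 52201547/2420 = 59444607/2420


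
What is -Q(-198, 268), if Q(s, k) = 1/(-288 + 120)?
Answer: 1/168 ≈ 0.0059524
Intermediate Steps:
Q(s, k) = -1/168 (Q(s, k) = 1/(-168) = -1/168)
-Q(-198, 268) = -1*(-1/168) = 1/168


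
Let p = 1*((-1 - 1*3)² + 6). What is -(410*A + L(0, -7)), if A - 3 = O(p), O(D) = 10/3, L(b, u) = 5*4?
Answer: -7850/3 ≈ -2616.7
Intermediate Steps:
L(b, u) = 20
p = 22 (p = 1*((-1 - 3)² + 6) = 1*((-4)² + 6) = 1*(16 + 6) = 1*22 = 22)
O(D) = 10/3 (O(D) = 10*(⅓) = 10/3)
A = 19/3 (A = 3 + 10/3 = 19/3 ≈ 6.3333)
-(410*A + L(0, -7)) = -(410*(19/3) + 20) = -(7790/3 + 20) = -1*7850/3 = -7850/3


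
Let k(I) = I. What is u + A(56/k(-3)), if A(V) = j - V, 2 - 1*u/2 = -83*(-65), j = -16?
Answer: -32350/3 ≈ -10783.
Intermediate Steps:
u = -10786 (u = 4 - (-166)*(-65) = 4 - 2*5395 = 4 - 10790 = -10786)
A(V) = -16 - V
u + A(56/k(-3)) = -10786 + (-16 - 56/(-3)) = -10786 + (-16 - 56*(-1)/3) = -10786 + (-16 - 1*(-56/3)) = -10786 + (-16 + 56/3) = -10786 + 8/3 = -32350/3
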